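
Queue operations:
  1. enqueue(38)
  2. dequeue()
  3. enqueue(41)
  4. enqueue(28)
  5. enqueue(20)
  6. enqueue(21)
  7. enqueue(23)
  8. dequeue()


enqueue(38) -> [38]
dequeue()->38, []
enqueue(41) -> [41]
enqueue(28) -> [41, 28]
enqueue(20) -> [41, 28, 20]
enqueue(21) -> [41, 28, 20, 21]
enqueue(23) -> [41, 28, 20, 21, 23]
dequeue()->41, [28, 20, 21, 23]

Final queue: [28, 20, 21, 23]


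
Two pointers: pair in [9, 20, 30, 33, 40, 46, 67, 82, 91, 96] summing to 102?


lo=0(9)+hi=9(96)=105
lo=0(9)+hi=8(91)=100
lo=1(20)+hi=8(91)=111
lo=1(20)+hi=7(82)=102

Yes: 20+82=102


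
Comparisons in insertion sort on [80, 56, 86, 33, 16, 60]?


Algorithm: insertion sort
Input: [80, 56, 86, 33, 16, 60]
Sorted: [16, 33, 56, 60, 80, 86]

12


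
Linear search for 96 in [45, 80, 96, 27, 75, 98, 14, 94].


i=0: 45!=96
i=1: 80!=96
i=2: 96==96 found!

Found at 2, 3 comps


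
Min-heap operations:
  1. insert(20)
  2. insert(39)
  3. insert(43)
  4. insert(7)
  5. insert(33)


insert(20) -> [20]
insert(39) -> [20, 39]
insert(43) -> [20, 39, 43]
insert(7) -> [7, 20, 43, 39]
insert(33) -> [7, 20, 43, 39, 33]

Final heap: [7, 20, 43, 39, 33]


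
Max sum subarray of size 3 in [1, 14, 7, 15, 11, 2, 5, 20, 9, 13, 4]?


[0:3]: 22
[1:4]: 36
[2:5]: 33
[3:6]: 28
[4:7]: 18
[5:8]: 27
[6:9]: 34
[7:10]: 42
[8:11]: 26

Max: 42 at [7:10]


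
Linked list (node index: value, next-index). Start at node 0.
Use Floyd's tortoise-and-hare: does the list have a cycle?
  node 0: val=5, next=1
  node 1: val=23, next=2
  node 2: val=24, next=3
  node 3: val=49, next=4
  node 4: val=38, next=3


Floyd's tortoise (slow, +1) and hare (fast, +2):
  init: slow=0, fast=0
  step 1: slow=1, fast=2
  step 2: slow=2, fast=4
  step 3: slow=3, fast=4
  step 4: slow=4, fast=4
  slow == fast at node 4: cycle detected

Cycle: yes


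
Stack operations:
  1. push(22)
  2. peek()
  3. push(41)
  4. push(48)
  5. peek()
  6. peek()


push(22) -> [22]
peek()->22
push(41) -> [22, 41]
push(48) -> [22, 41, 48]
peek()->48
peek()->48

Final stack: [22, 41, 48]


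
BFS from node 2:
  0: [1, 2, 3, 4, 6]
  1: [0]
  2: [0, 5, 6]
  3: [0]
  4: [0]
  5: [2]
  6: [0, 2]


Visit 2, enqueue [0, 5, 6]
Visit 0, enqueue [1, 3, 4]
Visit 5, enqueue []
Visit 6, enqueue []
Visit 1, enqueue []
Visit 3, enqueue []
Visit 4, enqueue []

BFS order: [2, 0, 5, 6, 1, 3, 4]


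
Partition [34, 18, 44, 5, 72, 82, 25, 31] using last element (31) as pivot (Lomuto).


Pivot: 31
  18 <= 31: swap -> [18, 34, 44, 5, 72, 82, 25, 31]
  5 <= 31: swap -> [18, 5, 44, 34, 72, 82, 25, 31]
  25 <= 31: swap -> [18, 5, 25, 34, 72, 82, 44, 31]
Place pivot at 3: [18, 5, 25, 31, 72, 82, 44, 34]

Partitioned: [18, 5, 25, 31, 72, 82, 44, 34]


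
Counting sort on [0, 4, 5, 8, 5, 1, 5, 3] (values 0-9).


Input: [0, 4, 5, 8, 5, 1, 5, 3]
Counts: [1, 1, 0, 1, 1, 3, 0, 0, 1, 0]

Sorted: [0, 1, 3, 4, 5, 5, 5, 8]


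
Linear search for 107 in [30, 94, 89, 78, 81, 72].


i=0: 30!=107
i=1: 94!=107
i=2: 89!=107
i=3: 78!=107
i=4: 81!=107
i=5: 72!=107

Not found, 6 comps


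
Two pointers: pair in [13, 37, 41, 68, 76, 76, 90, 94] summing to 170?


lo=0(13)+hi=7(94)=107
lo=1(37)+hi=7(94)=131
lo=2(41)+hi=7(94)=135
lo=3(68)+hi=7(94)=162
lo=4(76)+hi=7(94)=170

Yes: 76+94=170


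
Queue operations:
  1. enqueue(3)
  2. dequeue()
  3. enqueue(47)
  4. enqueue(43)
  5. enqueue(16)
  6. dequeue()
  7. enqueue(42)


enqueue(3) -> [3]
dequeue()->3, []
enqueue(47) -> [47]
enqueue(43) -> [47, 43]
enqueue(16) -> [47, 43, 16]
dequeue()->47, [43, 16]
enqueue(42) -> [43, 16, 42]

Final queue: [43, 16, 42]


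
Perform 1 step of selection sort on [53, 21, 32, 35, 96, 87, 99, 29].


Initial: [53, 21, 32, 35, 96, 87, 99, 29]
Step 1: min=21 at 1
  Swap: [21, 53, 32, 35, 96, 87, 99, 29]

After 1 step: [21, 53, 32, 35, 96, 87, 99, 29]


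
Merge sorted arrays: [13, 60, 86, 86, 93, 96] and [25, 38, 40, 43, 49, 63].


Take 13 from A
Take 25 from B
Take 38 from B
Take 40 from B
Take 43 from B
Take 49 from B
Take 60 from A
Take 63 from B

Merged: [13, 25, 38, 40, 43, 49, 60, 63, 86, 86, 93, 96]


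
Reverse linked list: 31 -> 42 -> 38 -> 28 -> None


Step 1: curr=31, set curr.next=prev(None) | reversed so far: 31
Step 2: curr=42, set curr.next=prev(31) | reversed so far: 42 -> 31
Step 3: curr=38, set curr.next=prev(42) | reversed so far: 38 -> 42 -> 31
Step 4: curr=28, set curr.next=prev(38) | reversed so far: 28 -> 38 -> 42 -> 31

28 -> 38 -> 42 -> 31 -> None


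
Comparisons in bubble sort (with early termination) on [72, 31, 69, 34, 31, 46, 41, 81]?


Algorithm: bubble sort (with early termination)
Input: [72, 31, 69, 34, 31, 46, 41, 81]
Sorted: [31, 31, 34, 41, 46, 69, 72, 81]

22


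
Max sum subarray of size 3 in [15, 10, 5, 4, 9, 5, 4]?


[0:3]: 30
[1:4]: 19
[2:5]: 18
[3:6]: 18
[4:7]: 18

Max: 30 at [0:3]


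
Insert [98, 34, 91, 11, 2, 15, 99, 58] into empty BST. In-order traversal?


Insert 98: root
Insert 34: L from 98
Insert 91: L from 98 -> R from 34
Insert 11: L from 98 -> L from 34
Insert 2: L from 98 -> L from 34 -> L from 11
Insert 15: L from 98 -> L from 34 -> R from 11
Insert 99: R from 98
Insert 58: L from 98 -> R from 34 -> L from 91

In-order: [2, 11, 15, 34, 58, 91, 98, 99]


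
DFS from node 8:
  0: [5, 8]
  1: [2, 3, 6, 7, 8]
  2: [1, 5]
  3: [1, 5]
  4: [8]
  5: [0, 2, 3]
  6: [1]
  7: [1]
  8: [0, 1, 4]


Visit 8, push [4, 1, 0]
Visit 0, push [5]
Visit 5, push [3, 2]
Visit 2, push [1]
Visit 1, push [7, 6, 3]
Visit 3, push []
Visit 6, push []
Visit 7, push []
Visit 4, push []

DFS order: [8, 0, 5, 2, 1, 3, 6, 7, 4]


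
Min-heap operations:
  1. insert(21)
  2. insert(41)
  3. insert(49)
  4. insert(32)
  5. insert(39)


insert(21) -> [21]
insert(41) -> [21, 41]
insert(49) -> [21, 41, 49]
insert(32) -> [21, 32, 49, 41]
insert(39) -> [21, 32, 49, 41, 39]

Final heap: [21, 32, 49, 41, 39]


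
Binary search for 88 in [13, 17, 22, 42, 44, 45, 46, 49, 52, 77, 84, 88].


Step 1: lo=0, hi=11, mid=5, val=45
Step 2: lo=6, hi=11, mid=8, val=52
Step 3: lo=9, hi=11, mid=10, val=84
Step 4: lo=11, hi=11, mid=11, val=88

Found at index 11


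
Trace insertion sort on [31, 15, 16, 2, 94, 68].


Initial: [31, 15, 16, 2, 94, 68]
Insert 15: [15, 31, 16, 2, 94, 68]
Insert 16: [15, 16, 31, 2, 94, 68]
Insert 2: [2, 15, 16, 31, 94, 68]
Insert 94: [2, 15, 16, 31, 94, 68]
Insert 68: [2, 15, 16, 31, 68, 94]

Sorted: [2, 15, 16, 31, 68, 94]


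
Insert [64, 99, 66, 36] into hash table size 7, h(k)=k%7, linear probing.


Insert 64: h=1 -> slot 1
Insert 99: h=1, 1 probes -> slot 2
Insert 66: h=3 -> slot 3
Insert 36: h=1, 3 probes -> slot 4

Table: [None, 64, 99, 66, 36, None, None]


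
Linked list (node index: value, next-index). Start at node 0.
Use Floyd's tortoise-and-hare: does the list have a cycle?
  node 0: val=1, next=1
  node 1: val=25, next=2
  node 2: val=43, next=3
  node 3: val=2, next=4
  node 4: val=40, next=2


Floyd's tortoise (slow, +1) and hare (fast, +2):
  init: slow=0, fast=0
  step 1: slow=1, fast=2
  step 2: slow=2, fast=4
  step 3: slow=3, fast=3
  slow == fast at node 3: cycle detected

Cycle: yes


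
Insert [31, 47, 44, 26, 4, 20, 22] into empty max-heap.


Insert 31: [31]
Insert 47: [47, 31]
Insert 44: [47, 31, 44]
Insert 26: [47, 31, 44, 26]
Insert 4: [47, 31, 44, 26, 4]
Insert 20: [47, 31, 44, 26, 4, 20]
Insert 22: [47, 31, 44, 26, 4, 20, 22]

Final heap: [47, 31, 44, 26, 4, 20, 22]


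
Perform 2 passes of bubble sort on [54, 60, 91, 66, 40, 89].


Initial: [54, 60, 91, 66, 40, 89]
Pass 1: [54, 60, 66, 40, 89, 91] (3 swaps)
Pass 2: [54, 60, 40, 66, 89, 91] (1 swaps)

After 2 passes: [54, 60, 40, 66, 89, 91]


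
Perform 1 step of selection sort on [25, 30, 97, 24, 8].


Initial: [25, 30, 97, 24, 8]
Step 1: min=8 at 4
  Swap: [8, 30, 97, 24, 25]

After 1 step: [8, 30, 97, 24, 25]


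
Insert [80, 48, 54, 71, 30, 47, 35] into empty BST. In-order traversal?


Insert 80: root
Insert 48: L from 80
Insert 54: L from 80 -> R from 48
Insert 71: L from 80 -> R from 48 -> R from 54
Insert 30: L from 80 -> L from 48
Insert 47: L from 80 -> L from 48 -> R from 30
Insert 35: L from 80 -> L from 48 -> R from 30 -> L from 47

In-order: [30, 35, 47, 48, 54, 71, 80]


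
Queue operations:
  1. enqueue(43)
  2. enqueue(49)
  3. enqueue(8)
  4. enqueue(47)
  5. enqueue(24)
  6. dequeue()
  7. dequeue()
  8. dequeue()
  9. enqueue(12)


enqueue(43) -> [43]
enqueue(49) -> [43, 49]
enqueue(8) -> [43, 49, 8]
enqueue(47) -> [43, 49, 8, 47]
enqueue(24) -> [43, 49, 8, 47, 24]
dequeue()->43, [49, 8, 47, 24]
dequeue()->49, [8, 47, 24]
dequeue()->8, [47, 24]
enqueue(12) -> [47, 24, 12]

Final queue: [47, 24, 12]


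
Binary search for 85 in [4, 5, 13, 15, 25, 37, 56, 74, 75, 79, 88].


Step 1: lo=0, hi=10, mid=5, val=37
Step 2: lo=6, hi=10, mid=8, val=75
Step 3: lo=9, hi=10, mid=9, val=79
Step 4: lo=10, hi=10, mid=10, val=88

Not found


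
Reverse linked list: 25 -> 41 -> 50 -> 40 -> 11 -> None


Step 1: curr=25, set curr.next=prev(None) | reversed so far: 25
Step 2: curr=41, set curr.next=prev(25) | reversed so far: 41 -> 25
Step 3: curr=50, set curr.next=prev(41) | reversed so far: 50 -> 41 -> 25
Step 4: curr=40, set curr.next=prev(50) | reversed so far: 40 -> 50 -> 41 -> 25
Step 5: curr=11, set curr.next=prev(40) | reversed so far: 11 -> 40 -> 50 -> 41 -> 25

11 -> 40 -> 50 -> 41 -> 25 -> None


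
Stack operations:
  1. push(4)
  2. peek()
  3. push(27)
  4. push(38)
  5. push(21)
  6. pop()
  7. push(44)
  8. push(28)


push(4) -> [4]
peek()->4
push(27) -> [4, 27]
push(38) -> [4, 27, 38]
push(21) -> [4, 27, 38, 21]
pop()->21, [4, 27, 38]
push(44) -> [4, 27, 38, 44]
push(28) -> [4, 27, 38, 44, 28]

Final stack: [4, 27, 38, 44, 28]


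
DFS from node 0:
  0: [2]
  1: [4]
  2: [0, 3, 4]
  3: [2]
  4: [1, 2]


Visit 0, push [2]
Visit 2, push [4, 3]
Visit 3, push []
Visit 4, push [1]
Visit 1, push []

DFS order: [0, 2, 3, 4, 1]


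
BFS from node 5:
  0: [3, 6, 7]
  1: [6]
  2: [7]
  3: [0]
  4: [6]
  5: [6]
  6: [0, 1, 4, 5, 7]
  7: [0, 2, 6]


Visit 5, enqueue [6]
Visit 6, enqueue [0, 1, 4, 7]
Visit 0, enqueue [3]
Visit 1, enqueue []
Visit 4, enqueue []
Visit 7, enqueue [2]
Visit 3, enqueue []
Visit 2, enqueue []

BFS order: [5, 6, 0, 1, 4, 7, 3, 2]


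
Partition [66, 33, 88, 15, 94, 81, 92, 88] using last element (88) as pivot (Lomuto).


Pivot: 88
  66 <= 88: advance i (no swap)
  33 <= 88: advance i (no swap)
  88 <= 88: advance i (no swap)
  15 <= 88: advance i (no swap)
  81 <= 88: swap -> [66, 33, 88, 15, 81, 94, 92, 88]
Place pivot at 5: [66, 33, 88, 15, 81, 88, 92, 94]

Partitioned: [66, 33, 88, 15, 81, 88, 92, 94]


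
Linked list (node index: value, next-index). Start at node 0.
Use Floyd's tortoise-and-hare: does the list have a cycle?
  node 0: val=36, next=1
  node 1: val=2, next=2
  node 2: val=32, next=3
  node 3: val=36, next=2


Floyd's tortoise (slow, +1) and hare (fast, +2):
  init: slow=0, fast=0
  step 1: slow=1, fast=2
  step 2: slow=2, fast=2
  slow == fast at node 2: cycle detected

Cycle: yes


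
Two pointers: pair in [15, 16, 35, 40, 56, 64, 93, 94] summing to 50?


lo=0(15)+hi=7(94)=109
lo=0(15)+hi=6(93)=108
lo=0(15)+hi=5(64)=79
lo=0(15)+hi=4(56)=71
lo=0(15)+hi=3(40)=55
lo=0(15)+hi=2(35)=50

Yes: 15+35=50


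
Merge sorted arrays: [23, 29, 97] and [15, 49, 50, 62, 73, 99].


Take 15 from B
Take 23 from A
Take 29 from A
Take 49 from B
Take 50 from B
Take 62 from B
Take 73 from B
Take 97 from A

Merged: [15, 23, 29, 49, 50, 62, 73, 97, 99]


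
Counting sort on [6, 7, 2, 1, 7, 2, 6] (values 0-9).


Input: [6, 7, 2, 1, 7, 2, 6]
Counts: [0, 1, 2, 0, 0, 0, 2, 2, 0, 0]

Sorted: [1, 2, 2, 6, 6, 7, 7]


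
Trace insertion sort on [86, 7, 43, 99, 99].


Initial: [86, 7, 43, 99, 99]
Insert 7: [7, 86, 43, 99, 99]
Insert 43: [7, 43, 86, 99, 99]
Insert 99: [7, 43, 86, 99, 99]
Insert 99: [7, 43, 86, 99, 99]

Sorted: [7, 43, 86, 99, 99]


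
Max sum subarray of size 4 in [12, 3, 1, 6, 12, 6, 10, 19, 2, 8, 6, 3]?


[0:4]: 22
[1:5]: 22
[2:6]: 25
[3:7]: 34
[4:8]: 47
[5:9]: 37
[6:10]: 39
[7:11]: 35
[8:12]: 19

Max: 47 at [4:8]


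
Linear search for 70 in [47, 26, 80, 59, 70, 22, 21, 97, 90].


i=0: 47!=70
i=1: 26!=70
i=2: 80!=70
i=3: 59!=70
i=4: 70==70 found!

Found at 4, 5 comps


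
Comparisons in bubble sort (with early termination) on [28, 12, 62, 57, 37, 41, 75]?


Algorithm: bubble sort (with early termination)
Input: [28, 12, 62, 57, 37, 41, 75]
Sorted: [12, 28, 37, 41, 57, 62, 75]

15


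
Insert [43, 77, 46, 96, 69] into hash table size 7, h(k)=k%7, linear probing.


Insert 43: h=1 -> slot 1
Insert 77: h=0 -> slot 0
Insert 46: h=4 -> slot 4
Insert 96: h=5 -> slot 5
Insert 69: h=6 -> slot 6

Table: [77, 43, None, None, 46, 96, 69]


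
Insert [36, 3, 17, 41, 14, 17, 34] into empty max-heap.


Insert 36: [36]
Insert 3: [36, 3]
Insert 17: [36, 3, 17]
Insert 41: [41, 36, 17, 3]
Insert 14: [41, 36, 17, 3, 14]
Insert 17: [41, 36, 17, 3, 14, 17]
Insert 34: [41, 36, 34, 3, 14, 17, 17]

Final heap: [41, 36, 34, 3, 14, 17, 17]


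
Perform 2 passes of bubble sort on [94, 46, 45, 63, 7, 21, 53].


Initial: [94, 46, 45, 63, 7, 21, 53]
Pass 1: [46, 45, 63, 7, 21, 53, 94] (6 swaps)
Pass 2: [45, 46, 7, 21, 53, 63, 94] (4 swaps)

After 2 passes: [45, 46, 7, 21, 53, 63, 94]


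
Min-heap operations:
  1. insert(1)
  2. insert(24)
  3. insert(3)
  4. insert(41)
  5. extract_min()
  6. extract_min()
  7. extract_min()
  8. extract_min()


insert(1) -> [1]
insert(24) -> [1, 24]
insert(3) -> [1, 24, 3]
insert(41) -> [1, 24, 3, 41]
extract_min()->1, [3, 24, 41]
extract_min()->3, [24, 41]
extract_min()->24, [41]
extract_min()->41, []

Final heap: []


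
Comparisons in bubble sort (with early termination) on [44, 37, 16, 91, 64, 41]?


Algorithm: bubble sort (with early termination)
Input: [44, 37, 16, 91, 64, 41]
Sorted: [16, 37, 41, 44, 64, 91]

14


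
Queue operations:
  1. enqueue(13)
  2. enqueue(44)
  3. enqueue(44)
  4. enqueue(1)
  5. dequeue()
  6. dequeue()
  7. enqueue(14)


enqueue(13) -> [13]
enqueue(44) -> [13, 44]
enqueue(44) -> [13, 44, 44]
enqueue(1) -> [13, 44, 44, 1]
dequeue()->13, [44, 44, 1]
dequeue()->44, [44, 1]
enqueue(14) -> [44, 1, 14]

Final queue: [44, 1, 14]


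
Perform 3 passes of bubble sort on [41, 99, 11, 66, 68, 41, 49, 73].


Initial: [41, 99, 11, 66, 68, 41, 49, 73]
Pass 1: [41, 11, 66, 68, 41, 49, 73, 99] (6 swaps)
Pass 2: [11, 41, 66, 41, 49, 68, 73, 99] (3 swaps)
Pass 3: [11, 41, 41, 49, 66, 68, 73, 99] (2 swaps)

After 3 passes: [11, 41, 41, 49, 66, 68, 73, 99]


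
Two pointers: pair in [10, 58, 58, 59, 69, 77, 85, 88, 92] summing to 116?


lo=0(10)+hi=8(92)=102
lo=1(58)+hi=8(92)=150
lo=1(58)+hi=7(88)=146
lo=1(58)+hi=6(85)=143
lo=1(58)+hi=5(77)=135
lo=1(58)+hi=4(69)=127
lo=1(58)+hi=3(59)=117
lo=1(58)+hi=2(58)=116

Yes: 58+58=116


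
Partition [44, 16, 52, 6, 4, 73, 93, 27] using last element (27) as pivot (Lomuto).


Pivot: 27
  16 <= 27: swap -> [16, 44, 52, 6, 4, 73, 93, 27]
  6 <= 27: swap -> [16, 6, 52, 44, 4, 73, 93, 27]
  4 <= 27: swap -> [16, 6, 4, 44, 52, 73, 93, 27]
Place pivot at 3: [16, 6, 4, 27, 52, 73, 93, 44]

Partitioned: [16, 6, 4, 27, 52, 73, 93, 44]


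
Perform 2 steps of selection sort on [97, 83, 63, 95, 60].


Initial: [97, 83, 63, 95, 60]
Step 1: min=60 at 4
  Swap: [60, 83, 63, 95, 97]
Step 2: min=63 at 2
  Swap: [60, 63, 83, 95, 97]

After 2 steps: [60, 63, 83, 95, 97]


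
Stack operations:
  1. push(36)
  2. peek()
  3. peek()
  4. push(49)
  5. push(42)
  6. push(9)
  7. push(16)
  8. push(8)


push(36) -> [36]
peek()->36
peek()->36
push(49) -> [36, 49]
push(42) -> [36, 49, 42]
push(9) -> [36, 49, 42, 9]
push(16) -> [36, 49, 42, 9, 16]
push(8) -> [36, 49, 42, 9, 16, 8]

Final stack: [36, 49, 42, 9, 16, 8]


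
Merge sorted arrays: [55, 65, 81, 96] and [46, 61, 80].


Take 46 from B
Take 55 from A
Take 61 from B
Take 65 from A
Take 80 from B

Merged: [46, 55, 61, 65, 80, 81, 96]


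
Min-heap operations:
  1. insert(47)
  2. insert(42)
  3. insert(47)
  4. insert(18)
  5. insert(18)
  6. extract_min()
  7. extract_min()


insert(47) -> [47]
insert(42) -> [42, 47]
insert(47) -> [42, 47, 47]
insert(18) -> [18, 42, 47, 47]
insert(18) -> [18, 18, 47, 47, 42]
extract_min()->18, [18, 42, 47, 47]
extract_min()->18, [42, 47, 47]

Final heap: [42, 47, 47]


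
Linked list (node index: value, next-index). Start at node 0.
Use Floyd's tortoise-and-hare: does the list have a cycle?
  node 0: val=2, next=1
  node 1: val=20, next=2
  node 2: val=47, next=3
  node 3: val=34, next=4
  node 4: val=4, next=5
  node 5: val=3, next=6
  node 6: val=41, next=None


Floyd's tortoise (slow, +1) and hare (fast, +2):
  init: slow=0, fast=0
  step 1: slow=1, fast=2
  step 2: slow=2, fast=4
  step 3: slow=3, fast=6
  step 4: fast -> None, no cycle

Cycle: no


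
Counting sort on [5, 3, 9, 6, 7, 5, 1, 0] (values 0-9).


Input: [5, 3, 9, 6, 7, 5, 1, 0]
Counts: [1, 1, 0, 1, 0, 2, 1, 1, 0, 1]

Sorted: [0, 1, 3, 5, 5, 6, 7, 9]


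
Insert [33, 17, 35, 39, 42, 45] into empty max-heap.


Insert 33: [33]
Insert 17: [33, 17]
Insert 35: [35, 17, 33]
Insert 39: [39, 35, 33, 17]
Insert 42: [42, 39, 33, 17, 35]
Insert 45: [45, 39, 42, 17, 35, 33]

Final heap: [45, 39, 42, 17, 35, 33]


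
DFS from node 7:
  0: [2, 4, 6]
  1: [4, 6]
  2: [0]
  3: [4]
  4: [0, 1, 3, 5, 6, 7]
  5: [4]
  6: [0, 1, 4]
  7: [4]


Visit 7, push [4]
Visit 4, push [6, 5, 3, 1, 0]
Visit 0, push [6, 2]
Visit 2, push []
Visit 6, push [1]
Visit 1, push []
Visit 3, push []
Visit 5, push []

DFS order: [7, 4, 0, 2, 6, 1, 3, 5]


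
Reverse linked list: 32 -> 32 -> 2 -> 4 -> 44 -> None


Step 1: curr=32, set curr.next=prev(None) | reversed so far: 32
Step 2: curr=32, set curr.next=prev(32) | reversed so far: 32 -> 32
Step 3: curr=2, set curr.next=prev(32) | reversed so far: 2 -> 32 -> 32
Step 4: curr=4, set curr.next=prev(2) | reversed so far: 4 -> 2 -> 32 -> 32
Step 5: curr=44, set curr.next=prev(4) | reversed so far: 44 -> 4 -> 2 -> 32 -> 32

44 -> 4 -> 2 -> 32 -> 32 -> None


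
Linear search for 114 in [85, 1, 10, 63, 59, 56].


i=0: 85!=114
i=1: 1!=114
i=2: 10!=114
i=3: 63!=114
i=4: 59!=114
i=5: 56!=114

Not found, 6 comps


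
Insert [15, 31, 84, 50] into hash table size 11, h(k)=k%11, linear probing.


Insert 15: h=4 -> slot 4
Insert 31: h=9 -> slot 9
Insert 84: h=7 -> slot 7
Insert 50: h=6 -> slot 6

Table: [None, None, None, None, 15, None, 50, 84, None, 31, None]


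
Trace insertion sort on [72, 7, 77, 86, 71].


Initial: [72, 7, 77, 86, 71]
Insert 7: [7, 72, 77, 86, 71]
Insert 77: [7, 72, 77, 86, 71]
Insert 86: [7, 72, 77, 86, 71]
Insert 71: [7, 71, 72, 77, 86]

Sorted: [7, 71, 72, 77, 86]


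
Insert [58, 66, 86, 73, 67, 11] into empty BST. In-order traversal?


Insert 58: root
Insert 66: R from 58
Insert 86: R from 58 -> R from 66
Insert 73: R from 58 -> R from 66 -> L from 86
Insert 67: R from 58 -> R from 66 -> L from 86 -> L from 73
Insert 11: L from 58

In-order: [11, 58, 66, 67, 73, 86]


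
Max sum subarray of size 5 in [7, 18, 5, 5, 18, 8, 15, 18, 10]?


[0:5]: 53
[1:6]: 54
[2:7]: 51
[3:8]: 64
[4:9]: 69

Max: 69 at [4:9]


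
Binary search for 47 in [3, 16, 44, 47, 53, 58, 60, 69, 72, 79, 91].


Step 1: lo=0, hi=10, mid=5, val=58
Step 2: lo=0, hi=4, mid=2, val=44
Step 3: lo=3, hi=4, mid=3, val=47

Found at index 3


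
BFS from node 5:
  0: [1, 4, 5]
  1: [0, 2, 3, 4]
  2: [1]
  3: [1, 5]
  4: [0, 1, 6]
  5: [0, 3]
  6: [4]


Visit 5, enqueue [0, 3]
Visit 0, enqueue [1, 4]
Visit 3, enqueue []
Visit 1, enqueue [2]
Visit 4, enqueue [6]
Visit 2, enqueue []
Visit 6, enqueue []

BFS order: [5, 0, 3, 1, 4, 2, 6]


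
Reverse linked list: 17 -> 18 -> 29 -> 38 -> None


Step 1: curr=17, set curr.next=prev(None) | reversed so far: 17
Step 2: curr=18, set curr.next=prev(17) | reversed so far: 18 -> 17
Step 3: curr=29, set curr.next=prev(18) | reversed so far: 29 -> 18 -> 17
Step 4: curr=38, set curr.next=prev(29) | reversed so far: 38 -> 29 -> 18 -> 17

38 -> 29 -> 18 -> 17 -> None


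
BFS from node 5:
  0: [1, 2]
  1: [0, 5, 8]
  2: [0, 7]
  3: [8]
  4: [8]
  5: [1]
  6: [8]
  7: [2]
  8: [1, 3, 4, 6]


Visit 5, enqueue [1]
Visit 1, enqueue [0, 8]
Visit 0, enqueue [2]
Visit 8, enqueue [3, 4, 6]
Visit 2, enqueue [7]
Visit 3, enqueue []
Visit 4, enqueue []
Visit 6, enqueue []
Visit 7, enqueue []

BFS order: [5, 1, 0, 8, 2, 3, 4, 6, 7]


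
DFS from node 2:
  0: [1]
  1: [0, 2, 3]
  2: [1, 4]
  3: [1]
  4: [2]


Visit 2, push [4, 1]
Visit 1, push [3, 0]
Visit 0, push []
Visit 3, push []
Visit 4, push []

DFS order: [2, 1, 0, 3, 4]


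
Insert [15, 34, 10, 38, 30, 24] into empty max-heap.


Insert 15: [15]
Insert 34: [34, 15]
Insert 10: [34, 15, 10]
Insert 38: [38, 34, 10, 15]
Insert 30: [38, 34, 10, 15, 30]
Insert 24: [38, 34, 24, 15, 30, 10]

Final heap: [38, 34, 24, 15, 30, 10]


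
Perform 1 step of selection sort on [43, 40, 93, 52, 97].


Initial: [43, 40, 93, 52, 97]
Step 1: min=40 at 1
  Swap: [40, 43, 93, 52, 97]

After 1 step: [40, 43, 93, 52, 97]


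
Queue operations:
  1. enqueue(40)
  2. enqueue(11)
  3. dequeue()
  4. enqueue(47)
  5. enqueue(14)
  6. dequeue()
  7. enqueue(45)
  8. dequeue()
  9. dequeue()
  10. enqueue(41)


enqueue(40) -> [40]
enqueue(11) -> [40, 11]
dequeue()->40, [11]
enqueue(47) -> [11, 47]
enqueue(14) -> [11, 47, 14]
dequeue()->11, [47, 14]
enqueue(45) -> [47, 14, 45]
dequeue()->47, [14, 45]
dequeue()->14, [45]
enqueue(41) -> [45, 41]

Final queue: [45, 41]


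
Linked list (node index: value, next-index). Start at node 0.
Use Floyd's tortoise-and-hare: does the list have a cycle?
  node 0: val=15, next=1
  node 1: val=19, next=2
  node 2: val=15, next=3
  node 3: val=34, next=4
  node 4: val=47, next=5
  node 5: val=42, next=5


Floyd's tortoise (slow, +1) and hare (fast, +2):
  init: slow=0, fast=0
  step 1: slow=1, fast=2
  step 2: slow=2, fast=4
  step 3: slow=3, fast=5
  step 4: slow=4, fast=5
  step 5: slow=5, fast=5
  slow == fast at node 5: cycle detected

Cycle: yes


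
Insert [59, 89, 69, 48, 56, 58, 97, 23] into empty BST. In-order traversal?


Insert 59: root
Insert 89: R from 59
Insert 69: R from 59 -> L from 89
Insert 48: L from 59
Insert 56: L from 59 -> R from 48
Insert 58: L from 59 -> R from 48 -> R from 56
Insert 97: R from 59 -> R from 89
Insert 23: L from 59 -> L from 48

In-order: [23, 48, 56, 58, 59, 69, 89, 97]


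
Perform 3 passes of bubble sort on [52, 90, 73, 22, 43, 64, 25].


Initial: [52, 90, 73, 22, 43, 64, 25]
Pass 1: [52, 73, 22, 43, 64, 25, 90] (5 swaps)
Pass 2: [52, 22, 43, 64, 25, 73, 90] (4 swaps)
Pass 3: [22, 43, 52, 25, 64, 73, 90] (3 swaps)

After 3 passes: [22, 43, 52, 25, 64, 73, 90]


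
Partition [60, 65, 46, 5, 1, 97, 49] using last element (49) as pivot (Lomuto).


Pivot: 49
  46 <= 49: swap -> [46, 65, 60, 5, 1, 97, 49]
  5 <= 49: swap -> [46, 5, 60, 65, 1, 97, 49]
  1 <= 49: swap -> [46, 5, 1, 65, 60, 97, 49]
Place pivot at 3: [46, 5, 1, 49, 60, 97, 65]

Partitioned: [46, 5, 1, 49, 60, 97, 65]


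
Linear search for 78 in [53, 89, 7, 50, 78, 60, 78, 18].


i=0: 53!=78
i=1: 89!=78
i=2: 7!=78
i=3: 50!=78
i=4: 78==78 found!

Found at 4, 5 comps


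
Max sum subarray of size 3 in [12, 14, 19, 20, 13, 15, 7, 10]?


[0:3]: 45
[1:4]: 53
[2:5]: 52
[3:6]: 48
[4:7]: 35
[5:8]: 32

Max: 53 at [1:4]


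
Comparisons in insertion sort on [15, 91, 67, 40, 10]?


Algorithm: insertion sort
Input: [15, 91, 67, 40, 10]
Sorted: [10, 15, 40, 67, 91]

10


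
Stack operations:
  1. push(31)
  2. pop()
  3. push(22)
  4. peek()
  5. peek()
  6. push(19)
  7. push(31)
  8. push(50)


push(31) -> [31]
pop()->31, []
push(22) -> [22]
peek()->22
peek()->22
push(19) -> [22, 19]
push(31) -> [22, 19, 31]
push(50) -> [22, 19, 31, 50]

Final stack: [22, 19, 31, 50]


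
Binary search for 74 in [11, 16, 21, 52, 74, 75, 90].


Step 1: lo=0, hi=6, mid=3, val=52
Step 2: lo=4, hi=6, mid=5, val=75
Step 3: lo=4, hi=4, mid=4, val=74

Found at index 4


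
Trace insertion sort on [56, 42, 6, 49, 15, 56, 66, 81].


Initial: [56, 42, 6, 49, 15, 56, 66, 81]
Insert 42: [42, 56, 6, 49, 15, 56, 66, 81]
Insert 6: [6, 42, 56, 49, 15, 56, 66, 81]
Insert 49: [6, 42, 49, 56, 15, 56, 66, 81]
Insert 15: [6, 15, 42, 49, 56, 56, 66, 81]
Insert 56: [6, 15, 42, 49, 56, 56, 66, 81]
Insert 66: [6, 15, 42, 49, 56, 56, 66, 81]
Insert 81: [6, 15, 42, 49, 56, 56, 66, 81]

Sorted: [6, 15, 42, 49, 56, 56, 66, 81]


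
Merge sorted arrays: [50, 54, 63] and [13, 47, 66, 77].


Take 13 from B
Take 47 from B
Take 50 from A
Take 54 from A
Take 63 from A

Merged: [13, 47, 50, 54, 63, 66, 77]


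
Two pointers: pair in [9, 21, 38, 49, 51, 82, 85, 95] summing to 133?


lo=0(9)+hi=7(95)=104
lo=1(21)+hi=7(95)=116
lo=2(38)+hi=7(95)=133

Yes: 38+95=133


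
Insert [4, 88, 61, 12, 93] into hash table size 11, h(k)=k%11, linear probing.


Insert 4: h=4 -> slot 4
Insert 88: h=0 -> slot 0
Insert 61: h=6 -> slot 6
Insert 12: h=1 -> slot 1
Insert 93: h=5 -> slot 5

Table: [88, 12, None, None, 4, 93, 61, None, None, None, None]


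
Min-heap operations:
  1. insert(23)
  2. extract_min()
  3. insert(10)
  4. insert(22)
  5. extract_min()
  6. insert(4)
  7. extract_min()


insert(23) -> [23]
extract_min()->23, []
insert(10) -> [10]
insert(22) -> [10, 22]
extract_min()->10, [22]
insert(4) -> [4, 22]
extract_min()->4, [22]

Final heap: [22]


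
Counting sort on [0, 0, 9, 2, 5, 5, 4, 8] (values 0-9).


Input: [0, 0, 9, 2, 5, 5, 4, 8]
Counts: [2, 0, 1, 0, 1, 2, 0, 0, 1, 1]

Sorted: [0, 0, 2, 4, 5, 5, 8, 9]


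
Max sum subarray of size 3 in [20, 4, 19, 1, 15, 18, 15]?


[0:3]: 43
[1:4]: 24
[2:5]: 35
[3:6]: 34
[4:7]: 48

Max: 48 at [4:7]


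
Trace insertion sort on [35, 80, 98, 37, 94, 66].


Initial: [35, 80, 98, 37, 94, 66]
Insert 80: [35, 80, 98, 37, 94, 66]
Insert 98: [35, 80, 98, 37, 94, 66]
Insert 37: [35, 37, 80, 98, 94, 66]
Insert 94: [35, 37, 80, 94, 98, 66]
Insert 66: [35, 37, 66, 80, 94, 98]

Sorted: [35, 37, 66, 80, 94, 98]


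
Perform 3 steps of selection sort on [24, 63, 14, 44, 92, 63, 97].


Initial: [24, 63, 14, 44, 92, 63, 97]
Step 1: min=14 at 2
  Swap: [14, 63, 24, 44, 92, 63, 97]
Step 2: min=24 at 2
  Swap: [14, 24, 63, 44, 92, 63, 97]
Step 3: min=44 at 3
  Swap: [14, 24, 44, 63, 92, 63, 97]

After 3 steps: [14, 24, 44, 63, 92, 63, 97]


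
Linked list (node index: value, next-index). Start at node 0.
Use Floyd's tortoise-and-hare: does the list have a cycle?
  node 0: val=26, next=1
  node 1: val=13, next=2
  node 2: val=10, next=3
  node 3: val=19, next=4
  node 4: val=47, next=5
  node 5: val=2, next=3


Floyd's tortoise (slow, +1) and hare (fast, +2):
  init: slow=0, fast=0
  step 1: slow=1, fast=2
  step 2: slow=2, fast=4
  step 3: slow=3, fast=3
  slow == fast at node 3: cycle detected

Cycle: yes


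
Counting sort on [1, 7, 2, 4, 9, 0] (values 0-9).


Input: [1, 7, 2, 4, 9, 0]
Counts: [1, 1, 1, 0, 1, 0, 0, 1, 0, 1]

Sorted: [0, 1, 2, 4, 7, 9]


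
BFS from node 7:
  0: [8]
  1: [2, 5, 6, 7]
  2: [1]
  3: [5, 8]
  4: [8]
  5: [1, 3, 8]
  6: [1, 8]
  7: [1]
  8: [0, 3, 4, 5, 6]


Visit 7, enqueue [1]
Visit 1, enqueue [2, 5, 6]
Visit 2, enqueue []
Visit 5, enqueue [3, 8]
Visit 6, enqueue []
Visit 3, enqueue []
Visit 8, enqueue [0, 4]
Visit 0, enqueue []
Visit 4, enqueue []

BFS order: [7, 1, 2, 5, 6, 3, 8, 0, 4]


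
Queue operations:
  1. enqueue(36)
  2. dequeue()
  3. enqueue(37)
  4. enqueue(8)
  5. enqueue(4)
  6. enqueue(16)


enqueue(36) -> [36]
dequeue()->36, []
enqueue(37) -> [37]
enqueue(8) -> [37, 8]
enqueue(4) -> [37, 8, 4]
enqueue(16) -> [37, 8, 4, 16]

Final queue: [37, 8, 4, 16]


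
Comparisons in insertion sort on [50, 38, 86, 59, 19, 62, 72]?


Algorithm: insertion sort
Input: [50, 38, 86, 59, 19, 62, 72]
Sorted: [19, 38, 50, 59, 62, 72, 86]

12


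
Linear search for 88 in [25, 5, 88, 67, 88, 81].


i=0: 25!=88
i=1: 5!=88
i=2: 88==88 found!

Found at 2, 3 comps


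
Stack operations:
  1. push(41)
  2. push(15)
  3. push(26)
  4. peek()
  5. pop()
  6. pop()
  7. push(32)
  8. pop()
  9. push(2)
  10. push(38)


push(41) -> [41]
push(15) -> [41, 15]
push(26) -> [41, 15, 26]
peek()->26
pop()->26, [41, 15]
pop()->15, [41]
push(32) -> [41, 32]
pop()->32, [41]
push(2) -> [41, 2]
push(38) -> [41, 2, 38]

Final stack: [41, 2, 38]


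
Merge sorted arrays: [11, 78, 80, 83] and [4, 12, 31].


Take 4 from B
Take 11 from A
Take 12 from B
Take 31 from B

Merged: [4, 11, 12, 31, 78, 80, 83]


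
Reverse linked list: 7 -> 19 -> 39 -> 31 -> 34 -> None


Step 1: curr=7, set curr.next=prev(None) | reversed so far: 7
Step 2: curr=19, set curr.next=prev(7) | reversed so far: 19 -> 7
Step 3: curr=39, set curr.next=prev(19) | reversed so far: 39 -> 19 -> 7
Step 4: curr=31, set curr.next=prev(39) | reversed so far: 31 -> 39 -> 19 -> 7
Step 5: curr=34, set curr.next=prev(31) | reversed so far: 34 -> 31 -> 39 -> 19 -> 7

34 -> 31 -> 39 -> 19 -> 7 -> None


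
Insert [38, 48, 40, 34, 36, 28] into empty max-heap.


Insert 38: [38]
Insert 48: [48, 38]
Insert 40: [48, 38, 40]
Insert 34: [48, 38, 40, 34]
Insert 36: [48, 38, 40, 34, 36]
Insert 28: [48, 38, 40, 34, 36, 28]

Final heap: [48, 38, 40, 34, 36, 28]


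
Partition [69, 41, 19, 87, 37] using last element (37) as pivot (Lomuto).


Pivot: 37
  19 <= 37: swap -> [19, 41, 69, 87, 37]
Place pivot at 1: [19, 37, 69, 87, 41]

Partitioned: [19, 37, 69, 87, 41]


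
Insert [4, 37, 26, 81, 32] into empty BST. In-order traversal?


Insert 4: root
Insert 37: R from 4
Insert 26: R from 4 -> L from 37
Insert 81: R from 4 -> R from 37
Insert 32: R from 4 -> L from 37 -> R from 26

In-order: [4, 26, 32, 37, 81]


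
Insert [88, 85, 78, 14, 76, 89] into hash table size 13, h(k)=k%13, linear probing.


Insert 88: h=10 -> slot 10
Insert 85: h=7 -> slot 7
Insert 78: h=0 -> slot 0
Insert 14: h=1 -> slot 1
Insert 76: h=11 -> slot 11
Insert 89: h=11, 1 probes -> slot 12

Table: [78, 14, None, None, None, None, None, 85, None, None, 88, 76, 89]


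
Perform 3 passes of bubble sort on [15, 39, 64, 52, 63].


Initial: [15, 39, 64, 52, 63]
Pass 1: [15, 39, 52, 63, 64] (2 swaps)
Pass 2: [15, 39, 52, 63, 64] (0 swaps)
Pass 3: [15, 39, 52, 63, 64] (0 swaps)

After 3 passes: [15, 39, 52, 63, 64]


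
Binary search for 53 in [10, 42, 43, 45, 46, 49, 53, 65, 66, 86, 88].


Step 1: lo=0, hi=10, mid=5, val=49
Step 2: lo=6, hi=10, mid=8, val=66
Step 3: lo=6, hi=7, mid=6, val=53

Found at index 6


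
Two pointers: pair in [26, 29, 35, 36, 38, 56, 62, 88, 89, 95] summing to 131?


lo=0(26)+hi=9(95)=121
lo=1(29)+hi=9(95)=124
lo=2(35)+hi=9(95)=130
lo=3(36)+hi=9(95)=131

Yes: 36+95=131


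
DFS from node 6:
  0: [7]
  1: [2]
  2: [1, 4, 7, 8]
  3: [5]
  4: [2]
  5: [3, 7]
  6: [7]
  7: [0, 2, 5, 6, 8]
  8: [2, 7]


Visit 6, push [7]
Visit 7, push [8, 5, 2, 0]
Visit 0, push []
Visit 2, push [8, 4, 1]
Visit 1, push []
Visit 4, push []
Visit 8, push []
Visit 5, push [3]
Visit 3, push []

DFS order: [6, 7, 0, 2, 1, 4, 8, 5, 3]


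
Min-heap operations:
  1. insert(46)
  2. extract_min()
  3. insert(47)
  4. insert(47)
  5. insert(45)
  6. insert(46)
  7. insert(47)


insert(46) -> [46]
extract_min()->46, []
insert(47) -> [47]
insert(47) -> [47, 47]
insert(45) -> [45, 47, 47]
insert(46) -> [45, 46, 47, 47]
insert(47) -> [45, 46, 47, 47, 47]

Final heap: [45, 46, 47, 47, 47]


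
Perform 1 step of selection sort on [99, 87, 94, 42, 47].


Initial: [99, 87, 94, 42, 47]
Step 1: min=42 at 3
  Swap: [42, 87, 94, 99, 47]

After 1 step: [42, 87, 94, 99, 47]


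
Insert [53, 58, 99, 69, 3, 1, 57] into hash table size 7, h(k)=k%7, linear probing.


Insert 53: h=4 -> slot 4
Insert 58: h=2 -> slot 2
Insert 99: h=1 -> slot 1
Insert 69: h=6 -> slot 6
Insert 3: h=3 -> slot 3
Insert 1: h=1, 4 probes -> slot 5
Insert 57: h=1, 6 probes -> slot 0

Table: [57, 99, 58, 3, 53, 1, 69]


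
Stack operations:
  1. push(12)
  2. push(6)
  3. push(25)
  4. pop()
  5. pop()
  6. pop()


push(12) -> [12]
push(6) -> [12, 6]
push(25) -> [12, 6, 25]
pop()->25, [12, 6]
pop()->6, [12]
pop()->12, []

Final stack: []


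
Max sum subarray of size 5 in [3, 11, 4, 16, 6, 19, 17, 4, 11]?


[0:5]: 40
[1:6]: 56
[2:7]: 62
[3:8]: 62
[4:9]: 57

Max: 62 at [2:7]


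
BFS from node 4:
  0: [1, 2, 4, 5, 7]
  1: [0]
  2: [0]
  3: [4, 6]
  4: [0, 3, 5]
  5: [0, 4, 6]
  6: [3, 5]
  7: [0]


Visit 4, enqueue [0, 3, 5]
Visit 0, enqueue [1, 2, 7]
Visit 3, enqueue [6]
Visit 5, enqueue []
Visit 1, enqueue []
Visit 2, enqueue []
Visit 7, enqueue []
Visit 6, enqueue []

BFS order: [4, 0, 3, 5, 1, 2, 7, 6]


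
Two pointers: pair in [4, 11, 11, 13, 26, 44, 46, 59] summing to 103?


lo=0(4)+hi=7(59)=63
lo=1(11)+hi=7(59)=70
lo=2(11)+hi=7(59)=70
lo=3(13)+hi=7(59)=72
lo=4(26)+hi=7(59)=85
lo=5(44)+hi=7(59)=103

Yes: 44+59=103


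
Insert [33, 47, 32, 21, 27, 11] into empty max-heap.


Insert 33: [33]
Insert 47: [47, 33]
Insert 32: [47, 33, 32]
Insert 21: [47, 33, 32, 21]
Insert 27: [47, 33, 32, 21, 27]
Insert 11: [47, 33, 32, 21, 27, 11]

Final heap: [47, 33, 32, 21, 27, 11]


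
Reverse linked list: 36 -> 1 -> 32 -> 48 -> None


Step 1: curr=36, set curr.next=prev(None) | reversed so far: 36
Step 2: curr=1, set curr.next=prev(36) | reversed so far: 1 -> 36
Step 3: curr=32, set curr.next=prev(1) | reversed so far: 32 -> 1 -> 36
Step 4: curr=48, set curr.next=prev(32) | reversed so far: 48 -> 32 -> 1 -> 36

48 -> 32 -> 1 -> 36 -> None


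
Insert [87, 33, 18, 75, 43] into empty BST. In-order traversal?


Insert 87: root
Insert 33: L from 87
Insert 18: L from 87 -> L from 33
Insert 75: L from 87 -> R from 33
Insert 43: L from 87 -> R from 33 -> L from 75

In-order: [18, 33, 43, 75, 87]


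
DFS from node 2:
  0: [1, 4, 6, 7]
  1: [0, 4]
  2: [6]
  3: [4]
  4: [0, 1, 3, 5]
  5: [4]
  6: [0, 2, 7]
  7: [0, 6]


Visit 2, push [6]
Visit 6, push [7, 0]
Visit 0, push [7, 4, 1]
Visit 1, push [4]
Visit 4, push [5, 3]
Visit 3, push []
Visit 5, push []
Visit 7, push []

DFS order: [2, 6, 0, 1, 4, 3, 5, 7]


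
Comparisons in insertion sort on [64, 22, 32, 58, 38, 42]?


Algorithm: insertion sort
Input: [64, 22, 32, 58, 38, 42]
Sorted: [22, 32, 38, 42, 58, 64]

11


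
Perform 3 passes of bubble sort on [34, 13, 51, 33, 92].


Initial: [34, 13, 51, 33, 92]
Pass 1: [13, 34, 33, 51, 92] (2 swaps)
Pass 2: [13, 33, 34, 51, 92] (1 swaps)
Pass 3: [13, 33, 34, 51, 92] (0 swaps)

After 3 passes: [13, 33, 34, 51, 92]


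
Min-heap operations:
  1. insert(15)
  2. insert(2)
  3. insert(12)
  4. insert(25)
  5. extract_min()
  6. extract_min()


insert(15) -> [15]
insert(2) -> [2, 15]
insert(12) -> [2, 15, 12]
insert(25) -> [2, 15, 12, 25]
extract_min()->2, [12, 15, 25]
extract_min()->12, [15, 25]

Final heap: [15, 25]


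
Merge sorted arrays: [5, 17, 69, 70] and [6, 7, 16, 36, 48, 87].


Take 5 from A
Take 6 from B
Take 7 from B
Take 16 from B
Take 17 from A
Take 36 from B
Take 48 from B
Take 69 from A
Take 70 from A

Merged: [5, 6, 7, 16, 17, 36, 48, 69, 70, 87]


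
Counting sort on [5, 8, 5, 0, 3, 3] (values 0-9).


Input: [5, 8, 5, 0, 3, 3]
Counts: [1, 0, 0, 2, 0, 2, 0, 0, 1, 0]

Sorted: [0, 3, 3, 5, 5, 8]


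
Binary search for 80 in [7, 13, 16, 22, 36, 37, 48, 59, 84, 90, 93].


Step 1: lo=0, hi=10, mid=5, val=37
Step 2: lo=6, hi=10, mid=8, val=84
Step 3: lo=6, hi=7, mid=6, val=48
Step 4: lo=7, hi=7, mid=7, val=59

Not found


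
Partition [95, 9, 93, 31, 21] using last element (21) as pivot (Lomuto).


Pivot: 21
  9 <= 21: swap -> [9, 95, 93, 31, 21]
Place pivot at 1: [9, 21, 93, 31, 95]

Partitioned: [9, 21, 93, 31, 95]


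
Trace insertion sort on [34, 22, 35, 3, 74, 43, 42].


Initial: [34, 22, 35, 3, 74, 43, 42]
Insert 22: [22, 34, 35, 3, 74, 43, 42]
Insert 35: [22, 34, 35, 3, 74, 43, 42]
Insert 3: [3, 22, 34, 35, 74, 43, 42]
Insert 74: [3, 22, 34, 35, 74, 43, 42]
Insert 43: [3, 22, 34, 35, 43, 74, 42]
Insert 42: [3, 22, 34, 35, 42, 43, 74]

Sorted: [3, 22, 34, 35, 42, 43, 74]


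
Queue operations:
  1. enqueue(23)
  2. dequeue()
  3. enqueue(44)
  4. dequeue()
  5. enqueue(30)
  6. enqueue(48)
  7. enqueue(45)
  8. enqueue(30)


enqueue(23) -> [23]
dequeue()->23, []
enqueue(44) -> [44]
dequeue()->44, []
enqueue(30) -> [30]
enqueue(48) -> [30, 48]
enqueue(45) -> [30, 48, 45]
enqueue(30) -> [30, 48, 45, 30]

Final queue: [30, 48, 45, 30]


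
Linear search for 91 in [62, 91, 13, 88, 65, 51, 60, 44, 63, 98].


i=0: 62!=91
i=1: 91==91 found!

Found at 1, 2 comps


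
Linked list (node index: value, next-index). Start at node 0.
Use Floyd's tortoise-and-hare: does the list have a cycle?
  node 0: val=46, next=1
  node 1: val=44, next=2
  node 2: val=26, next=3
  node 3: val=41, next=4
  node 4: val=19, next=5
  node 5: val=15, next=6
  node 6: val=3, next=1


Floyd's tortoise (slow, +1) and hare (fast, +2):
  init: slow=0, fast=0
  step 1: slow=1, fast=2
  step 2: slow=2, fast=4
  step 3: slow=3, fast=6
  step 4: slow=4, fast=2
  step 5: slow=5, fast=4
  step 6: slow=6, fast=6
  slow == fast at node 6: cycle detected

Cycle: yes


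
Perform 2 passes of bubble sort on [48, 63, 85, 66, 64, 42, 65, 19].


Initial: [48, 63, 85, 66, 64, 42, 65, 19]
Pass 1: [48, 63, 66, 64, 42, 65, 19, 85] (5 swaps)
Pass 2: [48, 63, 64, 42, 65, 19, 66, 85] (4 swaps)

After 2 passes: [48, 63, 64, 42, 65, 19, 66, 85]


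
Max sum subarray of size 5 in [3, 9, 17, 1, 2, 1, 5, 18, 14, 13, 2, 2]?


[0:5]: 32
[1:6]: 30
[2:7]: 26
[3:8]: 27
[4:9]: 40
[5:10]: 51
[6:11]: 52
[7:12]: 49

Max: 52 at [6:11]


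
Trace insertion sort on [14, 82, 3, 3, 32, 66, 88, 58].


Initial: [14, 82, 3, 3, 32, 66, 88, 58]
Insert 82: [14, 82, 3, 3, 32, 66, 88, 58]
Insert 3: [3, 14, 82, 3, 32, 66, 88, 58]
Insert 3: [3, 3, 14, 82, 32, 66, 88, 58]
Insert 32: [3, 3, 14, 32, 82, 66, 88, 58]
Insert 66: [3, 3, 14, 32, 66, 82, 88, 58]
Insert 88: [3, 3, 14, 32, 66, 82, 88, 58]
Insert 58: [3, 3, 14, 32, 58, 66, 82, 88]

Sorted: [3, 3, 14, 32, 58, 66, 82, 88]


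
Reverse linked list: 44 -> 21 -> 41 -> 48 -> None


Step 1: curr=44, set curr.next=prev(None) | reversed so far: 44
Step 2: curr=21, set curr.next=prev(44) | reversed so far: 21 -> 44
Step 3: curr=41, set curr.next=prev(21) | reversed so far: 41 -> 21 -> 44
Step 4: curr=48, set curr.next=prev(41) | reversed so far: 48 -> 41 -> 21 -> 44

48 -> 41 -> 21 -> 44 -> None


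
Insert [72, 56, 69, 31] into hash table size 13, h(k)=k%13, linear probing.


Insert 72: h=7 -> slot 7
Insert 56: h=4 -> slot 4
Insert 69: h=4, 1 probes -> slot 5
Insert 31: h=5, 1 probes -> slot 6

Table: [None, None, None, None, 56, 69, 31, 72, None, None, None, None, None]


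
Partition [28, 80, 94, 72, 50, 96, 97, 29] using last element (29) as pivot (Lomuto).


Pivot: 29
  28 <= 29: advance i (no swap)
Place pivot at 1: [28, 29, 94, 72, 50, 96, 97, 80]

Partitioned: [28, 29, 94, 72, 50, 96, 97, 80]


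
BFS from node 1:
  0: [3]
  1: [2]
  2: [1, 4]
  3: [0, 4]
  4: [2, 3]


Visit 1, enqueue [2]
Visit 2, enqueue [4]
Visit 4, enqueue [3]
Visit 3, enqueue [0]
Visit 0, enqueue []

BFS order: [1, 2, 4, 3, 0]


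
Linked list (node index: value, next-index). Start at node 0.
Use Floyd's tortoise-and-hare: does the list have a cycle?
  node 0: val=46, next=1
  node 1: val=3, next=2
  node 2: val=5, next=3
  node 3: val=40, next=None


Floyd's tortoise (slow, +1) and hare (fast, +2):
  init: slow=0, fast=0
  step 1: slow=1, fast=2
  step 2: fast 2->3->None, no cycle

Cycle: no


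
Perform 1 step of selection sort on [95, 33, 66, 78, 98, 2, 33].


Initial: [95, 33, 66, 78, 98, 2, 33]
Step 1: min=2 at 5
  Swap: [2, 33, 66, 78, 98, 95, 33]

After 1 step: [2, 33, 66, 78, 98, 95, 33]


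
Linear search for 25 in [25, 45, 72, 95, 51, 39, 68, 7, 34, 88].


i=0: 25==25 found!

Found at 0, 1 comps
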